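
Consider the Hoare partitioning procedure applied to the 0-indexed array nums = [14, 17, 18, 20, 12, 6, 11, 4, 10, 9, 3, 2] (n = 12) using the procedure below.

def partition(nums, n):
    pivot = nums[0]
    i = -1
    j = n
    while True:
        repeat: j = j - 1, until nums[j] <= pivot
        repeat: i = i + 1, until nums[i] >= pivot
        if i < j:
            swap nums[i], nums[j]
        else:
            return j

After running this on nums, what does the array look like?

[2, 3, 9, 10, 12, 6, 11, 4, 20, 18, 17, 14]

pivot = nums[0] = 14; i = -1, j = 12
j→11 (nums[11]=2≤14), i→0 (nums[0]=14≥14); i<j, swap → [2, 17, 18, 20, 12, 6, 11, 4, 10, 9, 3, 14]
j→10 (nums[10]=3≤14), i→1 (nums[1]=17≥14); i<j, swap → [2, 3, 18, 20, 12, 6, 11, 4, 10, 9, 17, 14]
j→9 (nums[9]=9≤14), i→2 (nums[2]=18≥14); i<j, swap → [2, 3, 9, 20, 12, 6, 11, 4, 10, 18, 17, 14]
j→8 (nums[8]=10≤14), i→3 (nums[3]=20≥14); i<j, swap → [2, 3, 9, 10, 12, 6, 11, 4, 20, 18, 17, 14]
j→7, i→8; i≥j, return j=7. nums = [2, 3, 9, 10, 12, 6, 11, 4, 20, 18, 17, 14]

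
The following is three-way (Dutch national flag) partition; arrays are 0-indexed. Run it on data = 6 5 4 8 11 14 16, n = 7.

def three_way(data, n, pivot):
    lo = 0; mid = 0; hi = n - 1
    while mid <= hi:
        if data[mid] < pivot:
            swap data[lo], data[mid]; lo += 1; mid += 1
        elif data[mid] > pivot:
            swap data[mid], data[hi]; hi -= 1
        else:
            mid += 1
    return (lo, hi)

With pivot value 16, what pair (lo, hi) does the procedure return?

pivot = 16; lo=0, mid=0, hi=6
data[mid]=6<16: swap data[0],data[0]; lo=1,mid=1 → 6 5 4 8 11 14 16
data[mid]=5<16: swap data[1],data[1]; lo=2,mid=2 → 6 5 4 8 11 14 16
data[mid]=4<16: swap data[2],data[2]; lo=3,mid=3 → 6 5 4 8 11 14 16
data[mid]=8<16: swap data[3],data[3]; lo=4,mid=4 → 6 5 4 8 11 14 16
data[mid]=11<16: swap data[4],data[4]; lo=5,mid=5 → 6 5 4 8 11 14 16
data[mid]=14<16: swap data[5],data[5]; lo=6,mid=6 → 6 5 4 8 11 14 16
data[mid]=16=16: mid=7
end: lo=6, hi=6; data = 6 5 4 8 11 14 16

(6, 6)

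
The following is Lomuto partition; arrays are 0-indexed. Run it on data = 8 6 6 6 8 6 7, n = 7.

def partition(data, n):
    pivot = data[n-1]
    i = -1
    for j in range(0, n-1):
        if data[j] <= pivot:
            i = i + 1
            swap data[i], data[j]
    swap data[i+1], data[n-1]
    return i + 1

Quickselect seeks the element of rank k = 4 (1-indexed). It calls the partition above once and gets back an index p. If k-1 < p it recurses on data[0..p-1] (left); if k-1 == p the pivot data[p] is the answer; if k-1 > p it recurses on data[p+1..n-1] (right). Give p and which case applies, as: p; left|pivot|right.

pivot=7, i=-1
j=0: 8>7, skip
j=1: 6≤7, i=0, swap(0,1) ⇒ 6 8 6 6 8 6 7
j=2: 6≤7, i=1, swap(1,2) ⇒ 6 6 8 6 8 6 7
j=3: 6≤7, i=2, swap(2,3) ⇒ 6 6 6 8 8 6 7
j=4: 8>7, skip
j=5: 6≤7, i=3, swap(3,5) ⇒ 6 6 6 6 8 8 7
swap(4,6) ⇒ 6 6 6 6 7 8 8; return 4
p = 4; k-1 = 3 < 4 ⇒ left

4; left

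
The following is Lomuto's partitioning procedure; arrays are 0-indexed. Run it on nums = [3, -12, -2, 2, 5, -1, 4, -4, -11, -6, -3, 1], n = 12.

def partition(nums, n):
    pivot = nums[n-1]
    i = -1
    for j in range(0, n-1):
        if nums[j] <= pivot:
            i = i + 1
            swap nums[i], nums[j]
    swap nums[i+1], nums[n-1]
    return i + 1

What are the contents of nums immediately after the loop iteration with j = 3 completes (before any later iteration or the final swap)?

[-12, -2, 3, 2, 5, -1, 4, -4, -11, -6, -3, 1]

pivot=1, i=-1
j=0: 3>1, skip
j=1: -12≤1, i=0, swap(0,1) ⇒ [-12, 3, -2, 2, 5, -1, 4, -4, -11, -6, -3, 1]
j=2: -2≤1, i=1, swap(1,2) ⇒ [-12, -2, 3, 2, 5, -1, 4, -4, -11, -6, -3, 1]
j=3: 2>1, skip
(after j=3) nums = [-12, -2, 3, 2, 5, -1, 4, -4, -11, -6, -3, 1]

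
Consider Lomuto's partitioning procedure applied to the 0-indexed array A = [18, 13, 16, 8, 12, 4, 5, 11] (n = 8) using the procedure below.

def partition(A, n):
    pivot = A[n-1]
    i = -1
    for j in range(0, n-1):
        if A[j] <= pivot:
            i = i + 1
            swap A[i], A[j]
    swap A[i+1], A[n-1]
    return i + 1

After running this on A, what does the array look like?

pivot = A[7] = 11; i = -1
j=0: A[0]=18 > 11 → no swap
j=1: A[1]=13 > 11 → no swap
j=2: A[2]=16 > 11 → no swap
j=3: A[3]=8 ≤ 11 → i=0, swap A[0],A[3] → [8, 13, 16, 18, 12, 4, 5, 11]
j=4: A[4]=12 > 11 → no swap
j=5: A[5]=4 ≤ 11 → i=1, swap A[1],A[5] → [8, 4, 16, 18, 12, 13, 5, 11]
j=6: A[6]=5 ≤ 11 → i=2, swap A[2],A[6] → [8, 4, 5, 18, 12, 13, 16, 11]
final swap A[3],A[7] → [8, 4, 5, 11, 12, 13, 16, 18]; return 3

[8, 4, 5, 11, 12, 13, 16, 18]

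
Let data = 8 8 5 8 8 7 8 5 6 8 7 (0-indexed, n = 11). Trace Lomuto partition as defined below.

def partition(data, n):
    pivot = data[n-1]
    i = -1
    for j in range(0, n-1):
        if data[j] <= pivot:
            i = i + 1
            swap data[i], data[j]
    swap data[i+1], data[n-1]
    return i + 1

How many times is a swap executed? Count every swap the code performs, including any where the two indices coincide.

5

pivot=7, i=-1
j=0: 8>7, skip
j=1: 8>7, skip
j=2: 5≤7, i=0, swap(0,2) ⇒ 5 8 8 8 8 7 8 5 6 8 7
j=3: 8>7, skip
j=4: 8>7, skip
j=5: 7≤7, i=1, swap(1,5) ⇒ 5 7 8 8 8 8 8 5 6 8 7
j=6: 8>7, skip
j=7: 5≤7, i=2, swap(2,7) ⇒ 5 7 5 8 8 8 8 8 6 8 7
j=8: 6≤7, i=3, swap(3,8) ⇒ 5 7 5 6 8 8 8 8 8 8 7
j=9: 8>7, skip
swap(4,10) ⇒ 5 7 5 6 7 8 8 8 8 8 8; return 4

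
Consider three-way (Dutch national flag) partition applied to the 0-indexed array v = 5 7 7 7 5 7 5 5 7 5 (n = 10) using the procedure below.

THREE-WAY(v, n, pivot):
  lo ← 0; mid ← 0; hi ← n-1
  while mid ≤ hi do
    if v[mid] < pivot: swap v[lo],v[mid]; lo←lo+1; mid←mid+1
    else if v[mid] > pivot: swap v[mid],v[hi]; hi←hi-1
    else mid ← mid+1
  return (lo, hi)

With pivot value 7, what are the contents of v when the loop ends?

5 5 5 5 5 7 7 7 7 7

lo=0 mid=0 hi=9
5<7: swap(0,0), lo=1 mid=1 ⇒ 5 7 7 7 5 7 5 5 7 5
7=7: mid=2
7=7: mid=3
7=7: mid=4
5<7: swap(1,4), lo=2 mid=5 ⇒ 5 5 7 7 7 7 5 5 7 5
7=7: mid=6
5<7: swap(2,6), lo=3 mid=7 ⇒ 5 5 5 7 7 7 7 5 7 5
5<7: swap(3,7), lo=4 mid=8 ⇒ 5 5 5 5 7 7 7 7 7 5
7=7: mid=9
5<7: swap(4,9), lo=5 mid=10 ⇒ 5 5 5 5 5 7 7 7 7 7
done. lo=5 hi=9; v=5 5 5 5 5 7 7 7 7 7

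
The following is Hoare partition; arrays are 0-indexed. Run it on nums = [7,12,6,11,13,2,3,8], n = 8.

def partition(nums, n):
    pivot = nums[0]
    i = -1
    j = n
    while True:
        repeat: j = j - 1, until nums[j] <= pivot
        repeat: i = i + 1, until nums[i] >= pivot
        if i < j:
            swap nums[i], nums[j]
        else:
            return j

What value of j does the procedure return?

pivot=7
j stops at 6 (3), i stops at 0 (7); swap ⇒ [3,12,6,11,13,2,7,8]
j stops at 5 (2), i stops at 1 (12); swap ⇒ [3,2,6,11,13,12,7,8]
j stops at 2, i stops at 3; i≥j ⇒ return 2. nums=[3,2,6,11,13,12,7,8]

2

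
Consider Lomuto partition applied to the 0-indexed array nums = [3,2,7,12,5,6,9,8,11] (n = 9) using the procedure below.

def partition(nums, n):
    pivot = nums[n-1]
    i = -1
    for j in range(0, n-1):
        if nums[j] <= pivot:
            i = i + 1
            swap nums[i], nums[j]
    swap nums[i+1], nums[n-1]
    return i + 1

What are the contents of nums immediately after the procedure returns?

[3,2,7,5,6,9,8,11,12]

pivot = nums[8] = 11; i = -1
j=0: nums[0]=3 ≤ 11 → i=0, swap nums[0],nums[0] (no change) → [3,2,7,12,5,6,9,8,11]
j=1: nums[1]=2 ≤ 11 → i=1, swap nums[1],nums[1] (no change) → [3,2,7,12,5,6,9,8,11]
j=2: nums[2]=7 ≤ 11 → i=2, swap nums[2],nums[2] (no change) → [3,2,7,12,5,6,9,8,11]
j=3: nums[3]=12 > 11 → no swap
j=4: nums[4]=5 ≤ 11 → i=3, swap nums[3],nums[4] → [3,2,7,5,12,6,9,8,11]
j=5: nums[5]=6 ≤ 11 → i=4, swap nums[4],nums[5] → [3,2,7,5,6,12,9,8,11]
j=6: nums[6]=9 ≤ 11 → i=5, swap nums[5],nums[6] → [3,2,7,5,6,9,12,8,11]
j=7: nums[7]=8 ≤ 11 → i=6, swap nums[6],nums[7] → [3,2,7,5,6,9,8,12,11]
final swap nums[7],nums[8] → [3,2,7,5,6,9,8,11,12]; return 7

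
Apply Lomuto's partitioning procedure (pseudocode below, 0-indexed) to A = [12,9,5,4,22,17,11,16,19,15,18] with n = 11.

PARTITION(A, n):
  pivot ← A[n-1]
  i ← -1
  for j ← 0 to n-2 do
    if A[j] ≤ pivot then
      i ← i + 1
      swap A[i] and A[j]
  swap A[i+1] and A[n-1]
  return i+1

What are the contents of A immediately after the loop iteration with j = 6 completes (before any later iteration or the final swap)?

[12,9,5,4,17,11,22,16,19,15,18]

pivot = A[10] = 18; i = -1
j=0: A[0]=12 ≤ 18 → i=0, swap A[0],A[0] (no change) → [12,9,5,4,22,17,11,16,19,15,18]
j=1: A[1]=9 ≤ 18 → i=1, swap A[1],A[1] (no change) → [12,9,5,4,22,17,11,16,19,15,18]
j=2: A[2]=5 ≤ 18 → i=2, swap A[2],A[2] (no change) → [12,9,5,4,22,17,11,16,19,15,18]
j=3: A[3]=4 ≤ 18 → i=3, swap A[3],A[3] (no change) → [12,9,5,4,22,17,11,16,19,15,18]
j=4: A[4]=22 > 18 → no swap
j=5: A[5]=17 ≤ 18 → i=4, swap A[4],A[5] → [12,9,5,4,17,22,11,16,19,15,18]
j=6: A[6]=11 ≤ 18 → i=5, swap A[5],A[6] → [12,9,5,4,17,11,22,16,19,15,18]
(after j=6) A = [12,9,5,4,17,11,22,16,19,15,18]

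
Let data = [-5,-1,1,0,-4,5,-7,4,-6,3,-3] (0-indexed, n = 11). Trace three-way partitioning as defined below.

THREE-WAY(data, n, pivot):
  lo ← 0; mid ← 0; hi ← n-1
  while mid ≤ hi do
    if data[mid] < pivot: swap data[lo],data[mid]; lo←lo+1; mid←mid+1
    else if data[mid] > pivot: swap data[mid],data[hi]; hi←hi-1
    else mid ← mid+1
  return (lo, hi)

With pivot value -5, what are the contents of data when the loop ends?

[-6,-7,-5,-4,5,0,4,1,3,-3,-1]

pivot = -5; lo=0, mid=0, hi=10
data[mid]=-5=-5: mid=1
data[mid]=-1>-5: swap data[1],data[10]; hi=9 → [-5,-3,1,0,-4,5,-7,4,-6,3,-1]
data[mid]=-3>-5: swap data[1],data[9]; hi=8 → [-5,3,1,0,-4,5,-7,4,-6,-3,-1]
data[mid]=3>-5: swap data[1],data[8]; hi=7 → [-5,-6,1,0,-4,5,-7,4,3,-3,-1]
data[mid]=-6<-5: swap data[0],data[1]; lo=1,mid=2 → [-6,-5,1,0,-4,5,-7,4,3,-3,-1]
data[mid]=1>-5: swap data[2],data[7]; hi=6 → [-6,-5,4,0,-4,5,-7,1,3,-3,-1]
data[mid]=4>-5: swap data[2],data[6]; hi=5 → [-6,-5,-7,0,-4,5,4,1,3,-3,-1]
data[mid]=-7<-5: swap data[1],data[2]; lo=2,mid=3 → [-6,-7,-5,0,-4,5,4,1,3,-3,-1]
data[mid]=0>-5: swap data[3],data[5]; hi=4 → [-6,-7,-5,5,-4,0,4,1,3,-3,-1]
data[mid]=5>-5: swap data[3],data[4]; hi=3 → [-6,-7,-5,-4,5,0,4,1,3,-3,-1]
data[mid]=-4>-5: swap data[3],data[3]; hi=2 → [-6,-7,-5,-4,5,0,4,1,3,-3,-1]
end: lo=2, hi=2; data = [-6,-7,-5,-4,5,0,4,1,3,-3,-1]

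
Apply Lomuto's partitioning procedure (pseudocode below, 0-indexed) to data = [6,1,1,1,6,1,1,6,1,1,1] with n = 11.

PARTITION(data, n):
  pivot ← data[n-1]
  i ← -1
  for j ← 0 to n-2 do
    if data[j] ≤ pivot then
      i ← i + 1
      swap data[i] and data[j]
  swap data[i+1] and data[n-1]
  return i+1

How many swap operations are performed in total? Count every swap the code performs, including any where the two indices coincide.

pivot = data[10] = 1; i = -1
j=0: data[0]=6 > 1 → no swap
j=1: data[1]=1 ≤ 1 → i=0, swap data[0],data[1] → [1,6,1,1,6,1,1,6,1,1,1]
j=2: data[2]=1 ≤ 1 → i=1, swap data[1],data[2] → [1,1,6,1,6,1,1,6,1,1,1]
j=3: data[3]=1 ≤ 1 → i=2, swap data[2],data[3] → [1,1,1,6,6,1,1,6,1,1,1]
j=4: data[4]=6 > 1 → no swap
j=5: data[5]=1 ≤ 1 → i=3, swap data[3],data[5] → [1,1,1,1,6,6,1,6,1,1,1]
j=6: data[6]=1 ≤ 1 → i=4, swap data[4],data[6] → [1,1,1,1,1,6,6,6,1,1,1]
j=7: data[7]=6 > 1 → no swap
j=8: data[8]=1 ≤ 1 → i=5, swap data[5],data[8] → [1,1,1,1,1,1,6,6,6,1,1]
j=9: data[9]=1 ≤ 1 → i=6, swap data[6],data[9] → [1,1,1,1,1,1,1,6,6,6,1]
final swap data[7],data[10] → [1,1,1,1,1,1,1,1,6,6,6]; return 7

8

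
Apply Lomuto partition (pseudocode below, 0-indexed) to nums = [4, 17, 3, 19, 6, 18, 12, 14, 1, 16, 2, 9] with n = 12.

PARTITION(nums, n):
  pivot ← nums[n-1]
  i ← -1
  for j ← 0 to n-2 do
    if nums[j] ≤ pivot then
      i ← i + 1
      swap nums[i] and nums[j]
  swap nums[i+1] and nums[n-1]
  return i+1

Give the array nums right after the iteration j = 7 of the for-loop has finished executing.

pivot = nums[11] = 9; i = -1
j=0: nums[0]=4 ≤ 9 → i=0, swap nums[0],nums[0] (no change) → [4, 17, 3, 19, 6, 18, 12, 14, 1, 16, 2, 9]
j=1: nums[1]=17 > 9 → no swap
j=2: nums[2]=3 ≤ 9 → i=1, swap nums[1],nums[2] → [4, 3, 17, 19, 6, 18, 12, 14, 1, 16, 2, 9]
j=3: nums[3]=19 > 9 → no swap
j=4: nums[4]=6 ≤ 9 → i=2, swap nums[2],nums[4] → [4, 3, 6, 19, 17, 18, 12, 14, 1, 16, 2, 9]
j=5: nums[5]=18 > 9 → no swap
j=6: nums[6]=12 > 9 → no swap
j=7: nums[7]=14 > 9 → no swap
(after j=7) nums = [4, 3, 6, 19, 17, 18, 12, 14, 1, 16, 2, 9]

[4, 3, 6, 19, 17, 18, 12, 14, 1, 16, 2, 9]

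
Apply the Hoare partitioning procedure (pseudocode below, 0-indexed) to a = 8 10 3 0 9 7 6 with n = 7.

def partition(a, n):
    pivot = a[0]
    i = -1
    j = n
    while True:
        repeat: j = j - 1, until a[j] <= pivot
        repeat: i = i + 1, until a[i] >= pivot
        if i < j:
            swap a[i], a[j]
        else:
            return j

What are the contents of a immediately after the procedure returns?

pivot = a[0] = 8; i = -1, j = 7
j→6 (a[6]=6≤8), i→0 (a[0]=8≥8); i<j, swap → 6 10 3 0 9 7 8
j→5 (a[5]=7≤8), i→1 (a[1]=10≥8); i<j, swap → 6 7 3 0 9 10 8
j→3, i→4; i≥j, return j=3. a = 6 7 3 0 9 10 8

6 7 3 0 9 10 8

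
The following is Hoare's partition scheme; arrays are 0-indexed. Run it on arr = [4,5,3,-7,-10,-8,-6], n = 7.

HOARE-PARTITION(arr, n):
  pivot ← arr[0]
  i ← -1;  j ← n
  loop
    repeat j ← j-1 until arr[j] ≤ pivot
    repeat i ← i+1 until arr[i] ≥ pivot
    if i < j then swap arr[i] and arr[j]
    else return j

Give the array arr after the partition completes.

pivot=4
j stops at 6 (-6), i stops at 0 (4); swap ⇒ [-6,5,3,-7,-10,-8,4]
j stops at 5 (-8), i stops at 1 (5); swap ⇒ [-6,-8,3,-7,-10,5,4]
j stops at 4, i stops at 5; i≥j ⇒ return 4. arr=[-6,-8,3,-7,-10,5,4]

[-6,-8,3,-7,-10,5,4]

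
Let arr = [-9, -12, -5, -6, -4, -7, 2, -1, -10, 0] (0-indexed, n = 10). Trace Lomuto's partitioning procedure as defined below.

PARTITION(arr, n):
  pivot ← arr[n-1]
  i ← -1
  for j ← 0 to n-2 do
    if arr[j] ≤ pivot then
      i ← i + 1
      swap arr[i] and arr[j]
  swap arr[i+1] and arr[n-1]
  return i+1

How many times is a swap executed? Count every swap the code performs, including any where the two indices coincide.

9

pivot = arr[9] = 0; i = -1
j=0: arr[0]=-9 ≤ 0 → i=0, swap arr[0],arr[0] (no change) → [-9, -12, -5, -6, -4, -7, 2, -1, -10, 0]
j=1: arr[1]=-12 ≤ 0 → i=1, swap arr[1],arr[1] (no change) → [-9, -12, -5, -6, -4, -7, 2, -1, -10, 0]
j=2: arr[2]=-5 ≤ 0 → i=2, swap arr[2],arr[2] (no change) → [-9, -12, -5, -6, -4, -7, 2, -1, -10, 0]
j=3: arr[3]=-6 ≤ 0 → i=3, swap arr[3],arr[3] (no change) → [-9, -12, -5, -6, -4, -7, 2, -1, -10, 0]
j=4: arr[4]=-4 ≤ 0 → i=4, swap arr[4],arr[4] (no change) → [-9, -12, -5, -6, -4, -7, 2, -1, -10, 0]
j=5: arr[5]=-7 ≤ 0 → i=5, swap arr[5],arr[5] (no change) → [-9, -12, -5, -6, -4, -7, 2, -1, -10, 0]
j=6: arr[6]=2 > 0 → no swap
j=7: arr[7]=-1 ≤ 0 → i=6, swap arr[6],arr[7] → [-9, -12, -5, -6, -4, -7, -1, 2, -10, 0]
j=8: arr[8]=-10 ≤ 0 → i=7, swap arr[7],arr[8] → [-9, -12, -5, -6, -4, -7, -1, -10, 2, 0]
final swap arr[8],arr[9] → [-9, -12, -5, -6, -4, -7, -1, -10, 0, 2]; return 8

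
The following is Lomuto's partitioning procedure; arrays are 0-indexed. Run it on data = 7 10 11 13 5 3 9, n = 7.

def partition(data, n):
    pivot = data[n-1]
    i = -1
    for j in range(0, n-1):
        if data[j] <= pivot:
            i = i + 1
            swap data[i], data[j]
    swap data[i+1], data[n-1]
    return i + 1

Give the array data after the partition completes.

pivot = data[6] = 9; i = -1
j=0: data[0]=7 ≤ 9 → i=0, swap data[0],data[0] (no change) → 7 10 11 13 5 3 9
j=1: data[1]=10 > 9 → no swap
j=2: data[2]=11 > 9 → no swap
j=3: data[3]=13 > 9 → no swap
j=4: data[4]=5 ≤ 9 → i=1, swap data[1],data[4] → 7 5 11 13 10 3 9
j=5: data[5]=3 ≤ 9 → i=2, swap data[2],data[5] → 7 5 3 13 10 11 9
final swap data[3],data[6] → 7 5 3 9 10 11 13; return 3

7 5 3 9 10 11 13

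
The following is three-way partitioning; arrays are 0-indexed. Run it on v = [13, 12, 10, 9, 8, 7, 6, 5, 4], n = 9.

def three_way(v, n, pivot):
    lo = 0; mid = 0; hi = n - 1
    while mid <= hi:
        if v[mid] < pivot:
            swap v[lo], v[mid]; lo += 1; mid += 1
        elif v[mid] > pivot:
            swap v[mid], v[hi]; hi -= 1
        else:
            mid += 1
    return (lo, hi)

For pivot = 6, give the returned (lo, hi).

pivot = 6; lo=0, mid=0, hi=8
v[mid]=13>6: swap v[0],v[8]; hi=7 → [4, 12, 10, 9, 8, 7, 6, 5, 13]
v[mid]=4<6: swap v[0],v[0]; lo=1,mid=1 → [4, 12, 10, 9, 8, 7, 6, 5, 13]
v[mid]=12>6: swap v[1],v[7]; hi=6 → [4, 5, 10, 9, 8, 7, 6, 12, 13]
v[mid]=5<6: swap v[1],v[1]; lo=2,mid=2 → [4, 5, 10, 9, 8, 7, 6, 12, 13]
v[mid]=10>6: swap v[2],v[6]; hi=5 → [4, 5, 6, 9, 8, 7, 10, 12, 13]
v[mid]=6=6: mid=3
v[mid]=9>6: swap v[3],v[5]; hi=4 → [4, 5, 6, 7, 8, 9, 10, 12, 13]
v[mid]=7>6: swap v[3],v[4]; hi=3 → [4, 5, 6, 8, 7, 9, 10, 12, 13]
v[mid]=8>6: swap v[3],v[3]; hi=2 → [4, 5, 6, 8, 7, 9, 10, 12, 13]
end: lo=2, hi=2; v = [4, 5, 6, 8, 7, 9, 10, 12, 13]

(2, 2)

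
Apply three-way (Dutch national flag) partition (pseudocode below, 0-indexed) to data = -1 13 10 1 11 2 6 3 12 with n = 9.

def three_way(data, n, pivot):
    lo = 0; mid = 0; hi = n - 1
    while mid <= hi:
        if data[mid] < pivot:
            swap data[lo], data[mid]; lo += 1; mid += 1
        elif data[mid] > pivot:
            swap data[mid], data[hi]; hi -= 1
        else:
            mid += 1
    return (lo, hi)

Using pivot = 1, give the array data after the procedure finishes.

pivot = 1; lo=0, mid=0, hi=8
data[mid]=-1<1: swap data[0],data[0]; lo=1,mid=1 → -1 13 10 1 11 2 6 3 12
data[mid]=13>1: swap data[1],data[8]; hi=7 → -1 12 10 1 11 2 6 3 13
data[mid]=12>1: swap data[1],data[7]; hi=6 → -1 3 10 1 11 2 6 12 13
data[mid]=3>1: swap data[1],data[6]; hi=5 → -1 6 10 1 11 2 3 12 13
data[mid]=6>1: swap data[1],data[5]; hi=4 → -1 2 10 1 11 6 3 12 13
data[mid]=2>1: swap data[1],data[4]; hi=3 → -1 11 10 1 2 6 3 12 13
data[mid]=11>1: swap data[1],data[3]; hi=2 → -1 1 10 11 2 6 3 12 13
data[mid]=1=1: mid=2
data[mid]=10>1: swap data[2],data[2]; hi=1 → -1 1 10 11 2 6 3 12 13
end: lo=1, hi=1; data = -1 1 10 11 2 6 3 12 13

-1 1 10 11 2 6 3 12 13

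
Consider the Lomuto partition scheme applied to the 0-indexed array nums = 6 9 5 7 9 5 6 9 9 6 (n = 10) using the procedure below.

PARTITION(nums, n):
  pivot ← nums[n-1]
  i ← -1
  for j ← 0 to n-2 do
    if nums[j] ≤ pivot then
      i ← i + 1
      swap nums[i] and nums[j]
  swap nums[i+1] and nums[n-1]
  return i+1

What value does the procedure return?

4

pivot = nums[9] = 6; i = -1
j=0: nums[0]=6 ≤ 6 → i=0, swap nums[0],nums[0] (no change) → 6 9 5 7 9 5 6 9 9 6
j=1: nums[1]=9 > 6 → no swap
j=2: nums[2]=5 ≤ 6 → i=1, swap nums[1],nums[2] → 6 5 9 7 9 5 6 9 9 6
j=3: nums[3]=7 > 6 → no swap
j=4: nums[4]=9 > 6 → no swap
j=5: nums[5]=5 ≤ 6 → i=2, swap nums[2],nums[5] → 6 5 5 7 9 9 6 9 9 6
j=6: nums[6]=6 ≤ 6 → i=3, swap nums[3],nums[6] → 6 5 5 6 9 9 7 9 9 6
j=7: nums[7]=9 > 6 → no swap
j=8: nums[8]=9 > 6 → no swap
final swap nums[4],nums[9] → 6 5 5 6 6 9 7 9 9 9; return 4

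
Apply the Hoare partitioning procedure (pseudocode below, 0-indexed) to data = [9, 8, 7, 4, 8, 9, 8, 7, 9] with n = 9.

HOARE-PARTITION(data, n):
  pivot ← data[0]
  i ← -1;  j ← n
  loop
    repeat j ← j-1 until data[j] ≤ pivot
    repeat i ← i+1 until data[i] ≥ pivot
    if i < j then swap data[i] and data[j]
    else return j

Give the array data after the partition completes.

pivot=9
j stops at 8 (9), i stops at 0 (9); swap ⇒ [9, 8, 7, 4, 8, 9, 8, 7, 9]
j stops at 7 (7), i stops at 5 (9); swap ⇒ [9, 8, 7, 4, 8, 7, 8, 9, 9]
j stops at 6, i stops at 7; i≥j ⇒ return 6. data=[9, 8, 7, 4, 8, 7, 8, 9, 9]

[9, 8, 7, 4, 8, 7, 8, 9, 9]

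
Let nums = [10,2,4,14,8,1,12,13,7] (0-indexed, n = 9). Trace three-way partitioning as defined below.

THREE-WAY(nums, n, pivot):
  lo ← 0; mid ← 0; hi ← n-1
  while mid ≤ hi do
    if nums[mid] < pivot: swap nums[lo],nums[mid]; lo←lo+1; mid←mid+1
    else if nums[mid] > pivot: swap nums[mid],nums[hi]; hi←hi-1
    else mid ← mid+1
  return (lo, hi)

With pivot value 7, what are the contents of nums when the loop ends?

pivot = 7; lo=0, mid=0, hi=8
nums[mid]=10>7: swap nums[0],nums[8]; hi=7 → [7,2,4,14,8,1,12,13,10]
nums[mid]=7=7: mid=1
nums[mid]=2<7: swap nums[0],nums[1]; lo=1,mid=2 → [2,7,4,14,8,1,12,13,10]
nums[mid]=4<7: swap nums[1],nums[2]; lo=2,mid=3 → [2,4,7,14,8,1,12,13,10]
nums[mid]=14>7: swap nums[3],nums[7]; hi=6 → [2,4,7,13,8,1,12,14,10]
nums[mid]=13>7: swap nums[3],nums[6]; hi=5 → [2,4,7,12,8,1,13,14,10]
nums[mid]=12>7: swap nums[3],nums[5]; hi=4 → [2,4,7,1,8,12,13,14,10]
nums[mid]=1<7: swap nums[2],nums[3]; lo=3,mid=4 → [2,4,1,7,8,12,13,14,10]
nums[mid]=8>7: swap nums[4],nums[4]; hi=3 → [2,4,1,7,8,12,13,14,10]
end: lo=3, hi=3; nums = [2,4,1,7,8,12,13,14,10]

[2,4,1,7,8,12,13,14,10]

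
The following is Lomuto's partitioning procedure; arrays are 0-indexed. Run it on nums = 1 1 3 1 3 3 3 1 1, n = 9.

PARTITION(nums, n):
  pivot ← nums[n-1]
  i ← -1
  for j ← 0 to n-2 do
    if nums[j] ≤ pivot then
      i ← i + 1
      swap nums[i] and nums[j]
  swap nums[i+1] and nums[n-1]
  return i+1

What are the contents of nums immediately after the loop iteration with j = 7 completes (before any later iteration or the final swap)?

pivot = nums[8] = 1; i = -1
j=0: nums[0]=1 ≤ 1 → i=0, swap nums[0],nums[0] (no change) → 1 1 3 1 3 3 3 1 1
j=1: nums[1]=1 ≤ 1 → i=1, swap nums[1],nums[1] (no change) → 1 1 3 1 3 3 3 1 1
j=2: nums[2]=3 > 1 → no swap
j=3: nums[3]=1 ≤ 1 → i=2, swap nums[2],nums[3] → 1 1 1 3 3 3 3 1 1
j=4: nums[4]=3 > 1 → no swap
j=5: nums[5]=3 > 1 → no swap
j=6: nums[6]=3 > 1 → no swap
j=7: nums[7]=1 ≤ 1 → i=3, swap nums[3],nums[7] → 1 1 1 1 3 3 3 3 1
(after j=7) nums = 1 1 1 1 3 3 3 3 1

1 1 1 1 3 3 3 3 1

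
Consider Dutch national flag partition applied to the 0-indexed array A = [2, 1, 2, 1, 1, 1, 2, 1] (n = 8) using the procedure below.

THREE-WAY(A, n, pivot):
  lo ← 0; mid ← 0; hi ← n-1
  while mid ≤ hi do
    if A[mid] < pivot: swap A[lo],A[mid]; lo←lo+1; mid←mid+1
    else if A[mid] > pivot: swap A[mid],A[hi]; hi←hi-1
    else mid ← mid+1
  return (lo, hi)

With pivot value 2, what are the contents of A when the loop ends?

pivot = 2; lo=0, mid=0, hi=7
A[mid]=2=2: mid=1
A[mid]=1<2: swap A[0],A[1]; lo=1,mid=2 → [1, 2, 2, 1, 1, 1, 2, 1]
A[mid]=2=2: mid=3
A[mid]=1<2: swap A[1],A[3]; lo=2,mid=4 → [1, 1, 2, 2, 1, 1, 2, 1]
A[mid]=1<2: swap A[2],A[4]; lo=3,mid=5 → [1, 1, 1, 2, 2, 1, 2, 1]
A[mid]=1<2: swap A[3],A[5]; lo=4,mid=6 → [1, 1, 1, 1, 2, 2, 2, 1]
A[mid]=2=2: mid=7
A[mid]=1<2: swap A[4],A[7]; lo=5,mid=8 → [1, 1, 1, 1, 1, 2, 2, 2]
end: lo=5, hi=7; A = [1, 1, 1, 1, 1, 2, 2, 2]

[1, 1, 1, 1, 1, 2, 2, 2]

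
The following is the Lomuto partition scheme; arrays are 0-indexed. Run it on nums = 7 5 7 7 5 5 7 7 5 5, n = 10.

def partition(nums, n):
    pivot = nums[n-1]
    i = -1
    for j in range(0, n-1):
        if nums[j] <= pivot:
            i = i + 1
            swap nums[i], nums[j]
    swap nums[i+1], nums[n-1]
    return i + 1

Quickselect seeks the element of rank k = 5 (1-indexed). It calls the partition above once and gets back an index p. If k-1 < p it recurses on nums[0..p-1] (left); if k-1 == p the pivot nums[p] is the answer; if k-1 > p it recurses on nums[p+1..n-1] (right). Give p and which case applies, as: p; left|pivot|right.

4; pivot

pivot = nums[9] = 5; i = -1
j=0: nums[0]=7 > 5 → no swap
j=1: nums[1]=5 ≤ 5 → i=0, swap nums[0],nums[1] → 5 7 7 7 5 5 7 7 5 5
j=2: nums[2]=7 > 5 → no swap
j=3: nums[3]=7 > 5 → no swap
j=4: nums[4]=5 ≤ 5 → i=1, swap nums[1],nums[4] → 5 5 7 7 7 5 7 7 5 5
j=5: nums[5]=5 ≤ 5 → i=2, swap nums[2],nums[5] → 5 5 5 7 7 7 7 7 5 5
j=6: nums[6]=7 > 5 → no swap
j=7: nums[7]=7 > 5 → no swap
j=8: nums[8]=5 ≤ 5 → i=3, swap nums[3],nums[8] → 5 5 5 5 7 7 7 7 7 5
final swap nums[4],nums[9] → 5 5 5 5 5 7 7 7 7 7; return 4
p = 4; k-1 = 4 == 4 ⇒ pivot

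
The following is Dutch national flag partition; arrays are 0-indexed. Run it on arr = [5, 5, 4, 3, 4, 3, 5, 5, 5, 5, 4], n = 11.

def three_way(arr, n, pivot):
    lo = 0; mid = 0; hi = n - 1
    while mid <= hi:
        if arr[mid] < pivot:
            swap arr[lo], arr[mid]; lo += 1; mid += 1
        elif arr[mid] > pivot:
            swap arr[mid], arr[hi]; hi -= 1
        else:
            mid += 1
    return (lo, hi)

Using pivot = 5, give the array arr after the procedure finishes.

lo=0 mid=0 hi=10
5=5: mid=1
5=5: mid=2
4<5: swap(0,2), lo=1 mid=3 ⇒ [4, 5, 5, 3, 4, 3, 5, 5, 5, 5, 4]
3<5: swap(1,3), lo=2 mid=4 ⇒ [4, 3, 5, 5, 4, 3, 5, 5, 5, 5, 4]
4<5: swap(2,4), lo=3 mid=5 ⇒ [4, 3, 4, 5, 5, 3, 5, 5, 5, 5, 4]
3<5: swap(3,5), lo=4 mid=6 ⇒ [4, 3, 4, 3, 5, 5, 5, 5, 5, 5, 4]
5=5: mid=7
5=5: mid=8
5=5: mid=9
5=5: mid=10
4<5: swap(4,10), lo=5 mid=11 ⇒ [4, 3, 4, 3, 4, 5, 5, 5, 5, 5, 5]
done. lo=5 hi=10; arr=[4, 3, 4, 3, 4, 5, 5, 5, 5, 5, 5]

[4, 3, 4, 3, 4, 5, 5, 5, 5, 5, 5]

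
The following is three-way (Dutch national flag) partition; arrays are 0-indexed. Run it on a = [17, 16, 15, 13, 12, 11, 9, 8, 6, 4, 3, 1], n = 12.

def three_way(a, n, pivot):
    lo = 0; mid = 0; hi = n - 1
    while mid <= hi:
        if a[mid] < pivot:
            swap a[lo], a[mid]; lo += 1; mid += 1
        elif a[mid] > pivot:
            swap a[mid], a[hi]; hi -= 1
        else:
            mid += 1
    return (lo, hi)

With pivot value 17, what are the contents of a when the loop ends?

pivot = 17; lo=0, mid=0, hi=11
a[mid]=17=17: mid=1
a[mid]=16<17: swap a[0],a[1]; lo=1,mid=2 → [16, 17, 15, 13, 12, 11, 9, 8, 6, 4, 3, 1]
a[mid]=15<17: swap a[1],a[2]; lo=2,mid=3 → [16, 15, 17, 13, 12, 11, 9, 8, 6, 4, 3, 1]
a[mid]=13<17: swap a[2],a[3]; lo=3,mid=4 → [16, 15, 13, 17, 12, 11, 9, 8, 6, 4, 3, 1]
a[mid]=12<17: swap a[3],a[4]; lo=4,mid=5 → [16, 15, 13, 12, 17, 11, 9, 8, 6, 4, 3, 1]
a[mid]=11<17: swap a[4],a[5]; lo=5,mid=6 → [16, 15, 13, 12, 11, 17, 9, 8, 6, 4, 3, 1]
a[mid]=9<17: swap a[5],a[6]; lo=6,mid=7 → [16, 15, 13, 12, 11, 9, 17, 8, 6, 4, 3, 1]
a[mid]=8<17: swap a[6],a[7]; lo=7,mid=8 → [16, 15, 13, 12, 11, 9, 8, 17, 6, 4, 3, 1]
a[mid]=6<17: swap a[7],a[8]; lo=8,mid=9 → [16, 15, 13, 12, 11, 9, 8, 6, 17, 4, 3, 1]
a[mid]=4<17: swap a[8],a[9]; lo=9,mid=10 → [16, 15, 13, 12, 11, 9, 8, 6, 4, 17, 3, 1]
a[mid]=3<17: swap a[9],a[10]; lo=10,mid=11 → [16, 15, 13, 12, 11, 9, 8, 6, 4, 3, 17, 1]
a[mid]=1<17: swap a[10],a[11]; lo=11,mid=12 → [16, 15, 13, 12, 11, 9, 8, 6, 4, 3, 1, 17]
end: lo=11, hi=11; a = [16, 15, 13, 12, 11, 9, 8, 6, 4, 3, 1, 17]

[16, 15, 13, 12, 11, 9, 8, 6, 4, 3, 1, 17]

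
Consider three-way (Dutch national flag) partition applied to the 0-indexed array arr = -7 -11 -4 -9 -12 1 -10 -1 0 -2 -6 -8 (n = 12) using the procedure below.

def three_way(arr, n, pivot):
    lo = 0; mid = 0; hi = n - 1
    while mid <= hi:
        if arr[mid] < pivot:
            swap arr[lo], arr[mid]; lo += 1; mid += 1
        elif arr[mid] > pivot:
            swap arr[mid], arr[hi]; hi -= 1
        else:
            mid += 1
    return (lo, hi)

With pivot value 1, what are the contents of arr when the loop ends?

-7 -11 -4 -9 -12 -10 -1 0 -2 -6 -8 1

pivot = 1; lo=0, mid=0, hi=11
arr[mid]=-7<1: swap arr[0],arr[0]; lo=1,mid=1 → -7 -11 -4 -9 -12 1 -10 -1 0 -2 -6 -8
arr[mid]=-11<1: swap arr[1],arr[1]; lo=2,mid=2 → -7 -11 -4 -9 -12 1 -10 -1 0 -2 -6 -8
arr[mid]=-4<1: swap arr[2],arr[2]; lo=3,mid=3 → -7 -11 -4 -9 -12 1 -10 -1 0 -2 -6 -8
arr[mid]=-9<1: swap arr[3],arr[3]; lo=4,mid=4 → -7 -11 -4 -9 -12 1 -10 -1 0 -2 -6 -8
arr[mid]=-12<1: swap arr[4],arr[4]; lo=5,mid=5 → -7 -11 -4 -9 -12 1 -10 -1 0 -2 -6 -8
arr[mid]=1=1: mid=6
arr[mid]=-10<1: swap arr[5],arr[6]; lo=6,mid=7 → -7 -11 -4 -9 -12 -10 1 -1 0 -2 -6 -8
arr[mid]=-1<1: swap arr[6],arr[7]; lo=7,mid=8 → -7 -11 -4 -9 -12 -10 -1 1 0 -2 -6 -8
arr[mid]=0<1: swap arr[7],arr[8]; lo=8,mid=9 → -7 -11 -4 -9 -12 -10 -1 0 1 -2 -6 -8
arr[mid]=-2<1: swap arr[8],arr[9]; lo=9,mid=10 → -7 -11 -4 -9 -12 -10 -1 0 -2 1 -6 -8
arr[mid]=-6<1: swap arr[9],arr[10]; lo=10,mid=11 → -7 -11 -4 -9 -12 -10 -1 0 -2 -6 1 -8
arr[mid]=-8<1: swap arr[10],arr[11]; lo=11,mid=12 → -7 -11 -4 -9 -12 -10 -1 0 -2 -6 -8 1
end: lo=11, hi=11; arr = -7 -11 -4 -9 -12 -10 -1 0 -2 -6 -8 1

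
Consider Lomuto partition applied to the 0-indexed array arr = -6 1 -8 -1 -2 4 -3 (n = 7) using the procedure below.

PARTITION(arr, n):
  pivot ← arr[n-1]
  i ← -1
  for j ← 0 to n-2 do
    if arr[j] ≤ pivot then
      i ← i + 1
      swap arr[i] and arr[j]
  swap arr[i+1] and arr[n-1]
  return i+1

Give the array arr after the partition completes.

-6 -8 -3 -1 -2 4 1

pivot=-3, i=-1
j=0: -6≤-3, i=0, swap(0,0) ⇒ -6 1 -8 -1 -2 4 -3
j=1: 1>-3, skip
j=2: -8≤-3, i=1, swap(1,2) ⇒ -6 -8 1 -1 -2 4 -3
j=3: -1>-3, skip
j=4: -2>-3, skip
j=5: 4>-3, skip
swap(2,6) ⇒ -6 -8 -3 -1 -2 4 1; return 2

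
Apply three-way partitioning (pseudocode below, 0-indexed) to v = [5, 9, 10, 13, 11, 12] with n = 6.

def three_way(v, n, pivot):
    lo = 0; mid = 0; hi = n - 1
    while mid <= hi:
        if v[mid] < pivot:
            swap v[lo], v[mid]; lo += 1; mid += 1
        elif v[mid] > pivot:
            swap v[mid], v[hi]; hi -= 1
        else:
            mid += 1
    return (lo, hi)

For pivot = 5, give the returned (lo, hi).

(0, 0)

lo=0 mid=0 hi=5
5=5: mid=1
9>5: swap(1,5), hi=4 ⇒ [5, 12, 10, 13, 11, 9]
12>5: swap(1,4), hi=3 ⇒ [5, 11, 10, 13, 12, 9]
11>5: swap(1,3), hi=2 ⇒ [5, 13, 10, 11, 12, 9]
13>5: swap(1,2), hi=1 ⇒ [5, 10, 13, 11, 12, 9]
10>5: swap(1,1), hi=0 ⇒ [5, 10, 13, 11, 12, 9]
done. lo=0 hi=0; v=[5, 10, 13, 11, 12, 9]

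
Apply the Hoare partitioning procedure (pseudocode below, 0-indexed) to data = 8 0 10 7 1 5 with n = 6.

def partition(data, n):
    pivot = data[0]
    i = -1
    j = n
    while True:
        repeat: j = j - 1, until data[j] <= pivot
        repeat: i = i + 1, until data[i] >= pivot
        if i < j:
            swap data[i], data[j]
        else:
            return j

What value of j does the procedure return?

pivot=8
j stops at 5 (5), i stops at 0 (8); swap ⇒ 5 0 10 7 1 8
j stops at 4 (1), i stops at 2 (10); swap ⇒ 5 0 1 7 10 8
j stops at 3, i stops at 4; i≥j ⇒ return 3. data=5 0 1 7 10 8

3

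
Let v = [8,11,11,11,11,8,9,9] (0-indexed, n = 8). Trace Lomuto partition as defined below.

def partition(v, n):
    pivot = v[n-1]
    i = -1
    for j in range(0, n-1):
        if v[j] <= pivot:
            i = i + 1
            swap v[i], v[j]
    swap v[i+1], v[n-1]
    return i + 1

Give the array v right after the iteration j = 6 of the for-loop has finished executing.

[8,8,9,11,11,11,11,9]

pivot=9, i=-1
j=0: 8≤9, i=0, swap(0,0) ⇒ [8,11,11,11,11,8,9,9]
j=1: 11>9, skip
j=2: 11>9, skip
j=3: 11>9, skip
j=4: 11>9, skip
j=5: 8≤9, i=1, swap(1,5) ⇒ [8,8,11,11,11,11,9,9]
j=6: 9≤9, i=2, swap(2,6) ⇒ [8,8,9,11,11,11,11,9]
(after j=6) v = [8,8,9,11,11,11,11,9]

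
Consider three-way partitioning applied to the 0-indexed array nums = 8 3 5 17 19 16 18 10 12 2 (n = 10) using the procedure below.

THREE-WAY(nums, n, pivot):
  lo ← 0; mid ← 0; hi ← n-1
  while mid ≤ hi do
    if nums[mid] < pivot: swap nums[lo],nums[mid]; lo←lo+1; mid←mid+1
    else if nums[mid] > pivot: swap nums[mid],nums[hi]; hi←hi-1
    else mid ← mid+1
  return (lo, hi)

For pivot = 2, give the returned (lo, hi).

pivot = 2; lo=0, mid=0, hi=9
nums[mid]=8>2: swap nums[0],nums[9]; hi=8 → 2 3 5 17 19 16 18 10 12 8
nums[mid]=2=2: mid=1
nums[mid]=3>2: swap nums[1],nums[8]; hi=7 → 2 12 5 17 19 16 18 10 3 8
nums[mid]=12>2: swap nums[1],nums[7]; hi=6 → 2 10 5 17 19 16 18 12 3 8
nums[mid]=10>2: swap nums[1],nums[6]; hi=5 → 2 18 5 17 19 16 10 12 3 8
nums[mid]=18>2: swap nums[1],nums[5]; hi=4 → 2 16 5 17 19 18 10 12 3 8
nums[mid]=16>2: swap nums[1],nums[4]; hi=3 → 2 19 5 17 16 18 10 12 3 8
nums[mid]=19>2: swap nums[1],nums[3]; hi=2 → 2 17 5 19 16 18 10 12 3 8
nums[mid]=17>2: swap nums[1],nums[2]; hi=1 → 2 5 17 19 16 18 10 12 3 8
nums[mid]=5>2: swap nums[1],nums[1]; hi=0 → 2 5 17 19 16 18 10 12 3 8
end: lo=0, hi=0; nums = 2 5 17 19 16 18 10 12 3 8

(0, 0)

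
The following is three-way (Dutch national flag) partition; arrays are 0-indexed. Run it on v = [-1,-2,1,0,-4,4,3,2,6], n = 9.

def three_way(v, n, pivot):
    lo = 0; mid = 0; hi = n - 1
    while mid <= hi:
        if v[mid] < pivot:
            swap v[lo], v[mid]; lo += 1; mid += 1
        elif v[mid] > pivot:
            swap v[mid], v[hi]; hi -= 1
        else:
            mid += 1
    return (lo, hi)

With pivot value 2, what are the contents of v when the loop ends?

pivot = 2; lo=0, mid=0, hi=8
v[mid]=-1<2: swap v[0],v[0]; lo=1,mid=1 → [-1,-2,1,0,-4,4,3,2,6]
v[mid]=-2<2: swap v[1],v[1]; lo=2,mid=2 → [-1,-2,1,0,-4,4,3,2,6]
v[mid]=1<2: swap v[2],v[2]; lo=3,mid=3 → [-1,-2,1,0,-4,4,3,2,6]
v[mid]=0<2: swap v[3],v[3]; lo=4,mid=4 → [-1,-2,1,0,-4,4,3,2,6]
v[mid]=-4<2: swap v[4],v[4]; lo=5,mid=5 → [-1,-2,1,0,-4,4,3,2,6]
v[mid]=4>2: swap v[5],v[8]; hi=7 → [-1,-2,1,0,-4,6,3,2,4]
v[mid]=6>2: swap v[5],v[7]; hi=6 → [-1,-2,1,0,-4,2,3,6,4]
v[mid]=2=2: mid=6
v[mid]=3>2: swap v[6],v[6]; hi=5 → [-1,-2,1,0,-4,2,3,6,4]
end: lo=5, hi=5; v = [-1,-2,1,0,-4,2,3,6,4]

[-1,-2,1,0,-4,2,3,6,4]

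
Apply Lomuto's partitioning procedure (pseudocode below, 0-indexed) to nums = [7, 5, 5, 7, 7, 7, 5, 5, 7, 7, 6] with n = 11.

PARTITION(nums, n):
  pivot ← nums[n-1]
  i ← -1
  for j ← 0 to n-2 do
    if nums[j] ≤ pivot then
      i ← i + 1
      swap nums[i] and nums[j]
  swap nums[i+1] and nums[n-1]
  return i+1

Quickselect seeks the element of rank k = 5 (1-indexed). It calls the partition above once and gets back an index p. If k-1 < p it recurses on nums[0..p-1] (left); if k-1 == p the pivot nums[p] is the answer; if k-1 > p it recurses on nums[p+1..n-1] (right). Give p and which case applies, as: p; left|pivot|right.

4; pivot

pivot=6, i=-1
j=0: 7>6, skip
j=1: 5≤6, i=0, swap(0,1) ⇒ [5, 7, 5, 7, 7, 7, 5, 5, 7, 7, 6]
j=2: 5≤6, i=1, swap(1,2) ⇒ [5, 5, 7, 7, 7, 7, 5, 5, 7, 7, 6]
j=3: 7>6, skip
j=4: 7>6, skip
j=5: 7>6, skip
j=6: 5≤6, i=2, swap(2,6) ⇒ [5, 5, 5, 7, 7, 7, 7, 5, 7, 7, 6]
j=7: 5≤6, i=3, swap(3,7) ⇒ [5, 5, 5, 5, 7, 7, 7, 7, 7, 7, 6]
j=8: 7>6, skip
j=9: 7>6, skip
swap(4,10) ⇒ [5, 5, 5, 5, 6, 7, 7, 7, 7, 7, 7]; return 4
p = 4; k-1 = 4 == 4 ⇒ pivot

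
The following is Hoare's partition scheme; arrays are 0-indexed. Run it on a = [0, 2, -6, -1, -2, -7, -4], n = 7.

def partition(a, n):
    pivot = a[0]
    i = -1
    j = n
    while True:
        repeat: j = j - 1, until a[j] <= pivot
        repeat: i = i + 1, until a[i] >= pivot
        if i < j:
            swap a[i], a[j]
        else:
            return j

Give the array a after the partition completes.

[-4, -7, -6, -1, -2, 2, 0]

pivot = a[0] = 0; i = -1, j = 7
j→6 (a[6]=-4≤0), i→0 (a[0]=0≥0); i<j, swap → [-4, 2, -6, -1, -2, -7, 0]
j→5 (a[5]=-7≤0), i→1 (a[1]=2≥0); i<j, swap → [-4, -7, -6, -1, -2, 2, 0]
j→4, i→5; i≥j, return j=4. a = [-4, -7, -6, -1, -2, 2, 0]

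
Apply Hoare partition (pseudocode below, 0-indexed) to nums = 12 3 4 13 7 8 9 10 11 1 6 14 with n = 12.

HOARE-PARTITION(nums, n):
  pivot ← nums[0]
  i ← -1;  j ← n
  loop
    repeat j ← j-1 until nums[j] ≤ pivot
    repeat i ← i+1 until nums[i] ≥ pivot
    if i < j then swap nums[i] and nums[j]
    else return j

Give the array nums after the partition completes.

pivot=12
j stops at 10 (6), i stops at 0 (12); swap ⇒ 6 3 4 13 7 8 9 10 11 1 12 14
j stops at 9 (1), i stops at 3 (13); swap ⇒ 6 3 4 1 7 8 9 10 11 13 12 14
j stops at 8, i stops at 9; i≥j ⇒ return 8. nums=6 3 4 1 7 8 9 10 11 13 12 14

6 3 4 1 7 8 9 10 11 13 12 14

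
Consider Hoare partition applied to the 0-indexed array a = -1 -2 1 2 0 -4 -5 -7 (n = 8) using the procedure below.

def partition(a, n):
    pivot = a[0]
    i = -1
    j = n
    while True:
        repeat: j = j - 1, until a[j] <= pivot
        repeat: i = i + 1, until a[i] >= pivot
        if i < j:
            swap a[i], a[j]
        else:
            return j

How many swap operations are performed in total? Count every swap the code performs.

pivot = a[0] = -1; i = -1, j = 8
j→7 (a[7]=-7≤-1), i→0 (a[0]=-1≥-1); i<j, swap → -7 -2 1 2 0 -4 -5 -1
j→6 (a[6]=-5≤-1), i→2 (a[2]=1≥-1); i<j, swap → -7 -2 -5 2 0 -4 1 -1
j→5 (a[5]=-4≤-1), i→3 (a[3]=2≥-1); i<j, swap → -7 -2 -5 -4 0 2 1 -1
j→3, i→4; i≥j, return j=3. a = -7 -2 -5 -4 0 2 1 -1

3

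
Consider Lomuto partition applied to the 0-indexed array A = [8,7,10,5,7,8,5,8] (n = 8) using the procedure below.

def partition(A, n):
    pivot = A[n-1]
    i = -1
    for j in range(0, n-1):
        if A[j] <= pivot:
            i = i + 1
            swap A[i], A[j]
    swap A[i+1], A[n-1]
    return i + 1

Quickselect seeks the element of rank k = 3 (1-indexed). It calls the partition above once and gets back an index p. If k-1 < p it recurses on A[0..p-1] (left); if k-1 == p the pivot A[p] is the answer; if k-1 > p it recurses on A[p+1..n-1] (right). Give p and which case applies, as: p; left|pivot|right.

pivot=8, i=-1
j=0: 8≤8, i=0, swap(0,0) ⇒ [8,7,10,5,7,8,5,8]
j=1: 7≤8, i=1, swap(1,1) ⇒ [8,7,10,5,7,8,5,8]
j=2: 10>8, skip
j=3: 5≤8, i=2, swap(2,3) ⇒ [8,7,5,10,7,8,5,8]
j=4: 7≤8, i=3, swap(3,4) ⇒ [8,7,5,7,10,8,5,8]
j=5: 8≤8, i=4, swap(4,5) ⇒ [8,7,5,7,8,10,5,8]
j=6: 5≤8, i=5, swap(5,6) ⇒ [8,7,5,7,8,5,10,8]
swap(6,7) ⇒ [8,7,5,7,8,5,8,10]; return 6
p = 6; k-1 = 2 < 6 ⇒ left

6; left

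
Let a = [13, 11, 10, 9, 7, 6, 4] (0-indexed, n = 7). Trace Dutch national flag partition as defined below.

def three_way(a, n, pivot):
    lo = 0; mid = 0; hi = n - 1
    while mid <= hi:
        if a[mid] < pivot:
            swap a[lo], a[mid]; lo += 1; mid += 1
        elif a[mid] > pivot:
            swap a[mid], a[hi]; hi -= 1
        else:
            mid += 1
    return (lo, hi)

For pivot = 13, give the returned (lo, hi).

pivot = 13; lo=0, mid=0, hi=6
a[mid]=13=13: mid=1
a[mid]=11<13: swap a[0],a[1]; lo=1,mid=2 → [11, 13, 10, 9, 7, 6, 4]
a[mid]=10<13: swap a[1],a[2]; lo=2,mid=3 → [11, 10, 13, 9, 7, 6, 4]
a[mid]=9<13: swap a[2],a[3]; lo=3,mid=4 → [11, 10, 9, 13, 7, 6, 4]
a[mid]=7<13: swap a[3],a[4]; lo=4,mid=5 → [11, 10, 9, 7, 13, 6, 4]
a[mid]=6<13: swap a[4],a[5]; lo=5,mid=6 → [11, 10, 9, 7, 6, 13, 4]
a[mid]=4<13: swap a[5],a[6]; lo=6,mid=7 → [11, 10, 9, 7, 6, 4, 13]
end: lo=6, hi=6; a = [11, 10, 9, 7, 6, 4, 13]

(6, 6)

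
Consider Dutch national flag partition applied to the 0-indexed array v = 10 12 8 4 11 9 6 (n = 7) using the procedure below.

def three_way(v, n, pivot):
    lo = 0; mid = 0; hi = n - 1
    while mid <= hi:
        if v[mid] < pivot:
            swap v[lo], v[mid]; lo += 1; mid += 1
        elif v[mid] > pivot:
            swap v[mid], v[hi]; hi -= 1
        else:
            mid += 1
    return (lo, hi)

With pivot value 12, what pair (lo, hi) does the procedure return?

(6, 6)

pivot = 12; lo=0, mid=0, hi=6
v[mid]=10<12: swap v[0],v[0]; lo=1,mid=1 → 10 12 8 4 11 9 6
v[mid]=12=12: mid=2
v[mid]=8<12: swap v[1],v[2]; lo=2,mid=3 → 10 8 12 4 11 9 6
v[mid]=4<12: swap v[2],v[3]; lo=3,mid=4 → 10 8 4 12 11 9 6
v[mid]=11<12: swap v[3],v[4]; lo=4,mid=5 → 10 8 4 11 12 9 6
v[mid]=9<12: swap v[4],v[5]; lo=5,mid=6 → 10 8 4 11 9 12 6
v[mid]=6<12: swap v[5],v[6]; lo=6,mid=7 → 10 8 4 11 9 6 12
end: lo=6, hi=6; v = 10 8 4 11 9 6 12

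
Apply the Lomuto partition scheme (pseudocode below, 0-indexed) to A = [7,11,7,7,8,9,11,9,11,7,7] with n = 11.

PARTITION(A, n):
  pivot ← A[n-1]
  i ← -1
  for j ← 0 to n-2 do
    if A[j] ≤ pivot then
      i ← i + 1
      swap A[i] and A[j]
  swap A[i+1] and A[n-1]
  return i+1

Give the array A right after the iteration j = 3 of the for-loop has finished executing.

pivot=7, i=-1
j=0: 7≤7, i=0, swap(0,0) ⇒ [7,11,7,7,8,9,11,9,11,7,7]
j=1: 11>7, skip
j=2: 7≤7, i=1, swap(1,2) ⇒ [7,7,11,7,8,9,11,9,11,7,7]
j=3: 7≤7, i=2, swap(2,3) ⇒ [7,7,7,11,8,9,11,9,11,7,7]
(after j=3) A = [7,7,7,11,8,9,11,9,11,7,7]

[7,7,7,11,8,9,11,9,11,7,7]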